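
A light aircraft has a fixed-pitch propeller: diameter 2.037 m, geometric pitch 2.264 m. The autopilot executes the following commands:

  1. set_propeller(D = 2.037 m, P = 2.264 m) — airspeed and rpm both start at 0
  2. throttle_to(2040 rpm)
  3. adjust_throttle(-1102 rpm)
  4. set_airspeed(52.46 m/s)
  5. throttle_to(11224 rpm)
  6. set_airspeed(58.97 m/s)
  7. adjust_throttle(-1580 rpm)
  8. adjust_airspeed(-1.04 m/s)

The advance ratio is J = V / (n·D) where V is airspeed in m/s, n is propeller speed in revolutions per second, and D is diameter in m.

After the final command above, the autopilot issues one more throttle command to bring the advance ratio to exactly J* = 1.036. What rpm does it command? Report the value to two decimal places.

set_propeller: D = 2.037 m, P = 2.264 m (p = P/D = 1.111438); state ← (V=0, rpm=0)
throttle_to(2040): rpm ← 2040
adjust_throttle(-1102): rpm ← 2040 -1102 = 938
set_airspeed(52.46): V ← 52.46 m/s
throttle_to(11224): rpm ← 11224
set_airspeed(58.97): V ← 58.97 m/s
adjust_throttle(-1580): rpm ← 11224 -1580 = 9644
adjust_airspeed(-1.04): V ← 58.97 -1.04 = 57.93 m/s
final state: V = 57.93 m/s, rpm = 9644 → n = rpm/60 = 160.733333 rev/s
target J* = 1.036; solve J* = V/(n·D) for n: n = V/(J*·D) = 57.93/(1.036 × 2.037) = 27.450657 rev/s
rpm = 60·n = 1647.039423

rpm = 1647.04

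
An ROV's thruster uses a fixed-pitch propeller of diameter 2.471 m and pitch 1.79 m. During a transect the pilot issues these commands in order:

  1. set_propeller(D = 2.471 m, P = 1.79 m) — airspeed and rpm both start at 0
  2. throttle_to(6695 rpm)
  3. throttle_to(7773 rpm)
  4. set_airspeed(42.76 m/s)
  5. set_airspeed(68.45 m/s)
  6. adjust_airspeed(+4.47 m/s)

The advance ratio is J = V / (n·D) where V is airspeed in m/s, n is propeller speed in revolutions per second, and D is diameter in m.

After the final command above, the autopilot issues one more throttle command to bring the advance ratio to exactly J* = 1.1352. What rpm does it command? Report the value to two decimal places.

set_propeller: D = 2.471 m, P = 1.79 m (p = P/D = 0.724403); state ← (V=0, rpm=0)
throttle_to(6695): rpm ← 6695
throttle_to(7773): rpm ← 7773
set_airspeed(42.76): V ← 42.76 m/s
set_airspeed(68.45): V ← 68.45 m/s
adjust_airspeed(+4.47): V ← 68.45 +4.47 = 72.92 m/s
final state: V = 72.92 m/s, rpm = 7773 → n = rpm/60 = 129.550000 rev/s
target J* = 1.1352; solve J* = V/(n·D) for n: n = V/(J*·D) = 72.92/(1.1352 × 2.471) = 25.995701 rev/s
rpm = 60·n = 1559.742056

rpm = 1559.74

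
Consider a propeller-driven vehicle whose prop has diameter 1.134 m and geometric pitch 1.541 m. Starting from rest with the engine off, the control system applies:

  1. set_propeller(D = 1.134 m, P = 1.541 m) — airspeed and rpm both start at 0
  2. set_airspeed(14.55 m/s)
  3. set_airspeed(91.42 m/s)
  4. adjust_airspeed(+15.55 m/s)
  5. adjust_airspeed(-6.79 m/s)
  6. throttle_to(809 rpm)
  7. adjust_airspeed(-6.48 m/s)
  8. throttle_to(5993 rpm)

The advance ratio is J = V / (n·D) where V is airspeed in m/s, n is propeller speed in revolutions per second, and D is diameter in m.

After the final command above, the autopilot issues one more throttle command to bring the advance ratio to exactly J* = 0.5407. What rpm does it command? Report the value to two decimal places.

set_propeller: D = 1.134 m, P = 1.541 m (p = P/D = 1.358907); state ← (V=0, rpm=0)
set_airspeed(14.55): V ← 14.55 m/s
set_airspeed(91.42): V ← 91.42 m/s
adjust_airspeed(+15.55): V ← 91.42 +15.55 = 106.97 m/s
adjust_airspeed(-6.79): V ← 106.97 -6.79 = 100.18 m/s
throttle_to(809): rpm ← 809
adjust_airspeed(-6.48): V ← 100.18 -6.48 = 93.7 m/s
throttle_to(5993): rpm ← 5993
final state: V = 93.7 m/s, rpm = 5993 → n = rpm/60 = 99.883333 rev/s
target J* = 0.5407; solve J* = V/(n·D) for n: n = V/(J*·D) = 93.7/(0.5407 × 1.134) = 152.816471 rev/s
rpm = 60·n = 9168.988270

rpm = 9168.99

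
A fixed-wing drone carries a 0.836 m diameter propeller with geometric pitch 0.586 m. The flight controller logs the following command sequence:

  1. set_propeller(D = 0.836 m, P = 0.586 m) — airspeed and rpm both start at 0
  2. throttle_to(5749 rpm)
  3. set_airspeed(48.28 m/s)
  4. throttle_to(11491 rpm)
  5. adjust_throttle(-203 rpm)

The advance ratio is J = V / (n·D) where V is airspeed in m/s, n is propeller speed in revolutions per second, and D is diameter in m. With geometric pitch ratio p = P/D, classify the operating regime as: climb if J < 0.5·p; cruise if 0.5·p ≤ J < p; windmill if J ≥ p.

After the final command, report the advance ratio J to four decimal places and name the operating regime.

J = 0.3070, regime = climb

set_propeller: D = 0.836 m, P = 0.586 m (p = P/D = 0.700957); state ← (V=0, rpm=0)
throttle_to(5749): rpm ← 5749
set_airspeed(48.28): V ← 48.28 m/s
throttle_to(11491): rpm ← 11491
adjust_throttle(-203): rpm ← 11491 -203 = 11288
final state: V = 48.28 m/s, rpm = 11288 → n = rpm/60 = 188.133333 rev/s
J = V / (n·D) = 48.28 / (188.133333 × 0.836) = 0.306970
regime bands: climb J<0.3505 | cruise [0.3505, 0.7010) | windmill J≥0.7010
J = 0.3070 → climb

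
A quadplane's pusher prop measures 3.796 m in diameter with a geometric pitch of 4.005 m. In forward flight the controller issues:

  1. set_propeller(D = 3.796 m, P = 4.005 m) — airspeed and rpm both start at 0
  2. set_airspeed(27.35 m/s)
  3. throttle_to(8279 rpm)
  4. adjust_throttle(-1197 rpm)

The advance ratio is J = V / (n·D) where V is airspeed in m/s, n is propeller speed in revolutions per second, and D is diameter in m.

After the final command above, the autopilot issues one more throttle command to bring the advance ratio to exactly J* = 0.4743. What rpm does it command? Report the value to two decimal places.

set_propeller: D = 3.796 m, P = 4.005 m (p = P/D = 1.055058); state ← (V=0, rpm=0)
set_airspeed(27.35): V ← 27.35 m/s
throttle_to(8279): rpm ← 8279
adjust_throttle(-1197): rpm ← 8279 -1197 = 7082
final state: V = 27.35 m/s, rpm = 7082 → n = rpm/60 = 118.033333 rev/s
target J* = 0.4743; solve J* = V/(n·D) for n: n = V/(J*·D) = 27.35/(0.4743 × 3.796) = 15.190708 rev/s
rpm = 60·n = 911.442452

rpm = 911.44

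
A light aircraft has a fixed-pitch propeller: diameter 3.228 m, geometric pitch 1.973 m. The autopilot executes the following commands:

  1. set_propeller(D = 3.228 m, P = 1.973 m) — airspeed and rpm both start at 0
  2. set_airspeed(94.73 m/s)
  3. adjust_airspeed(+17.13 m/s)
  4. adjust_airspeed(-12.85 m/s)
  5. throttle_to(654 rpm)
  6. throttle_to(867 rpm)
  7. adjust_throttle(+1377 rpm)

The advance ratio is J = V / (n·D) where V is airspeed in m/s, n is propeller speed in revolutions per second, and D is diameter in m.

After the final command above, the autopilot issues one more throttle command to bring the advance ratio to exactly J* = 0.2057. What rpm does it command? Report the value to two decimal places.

set_propeller: D = 3.228 m, P = 1.973 m (p = P/D = 0.611214); state ← (V=0, rpm=0)
set_airspeed(94.73): V ← 94.73 m/s
adjust_airspeed(+17.13): V ← 94.73 +17.13 = 111.86 m/s
adjust_airspeed(-12.85): V ← 111.86 -12.85 = 99.01 m/s
throttle_to(654): rpm ← 654
throttle_to(867): rpm ← 867
adjust_throttle(+1377): rpm ← 867 +1377 = 2244
final state: V = 99.01 m/s, rpm = 2244 → n = rpm/60 = 37.400000 rev/s
target J* = 0.2057; solve J* = V/(n·D) for n: n = V/(J*·D) = 99.01/(0.2057 × 3.228) = 149.111536 rev/s
rpm = 60·n = 8946.692137

rpm = 8946.69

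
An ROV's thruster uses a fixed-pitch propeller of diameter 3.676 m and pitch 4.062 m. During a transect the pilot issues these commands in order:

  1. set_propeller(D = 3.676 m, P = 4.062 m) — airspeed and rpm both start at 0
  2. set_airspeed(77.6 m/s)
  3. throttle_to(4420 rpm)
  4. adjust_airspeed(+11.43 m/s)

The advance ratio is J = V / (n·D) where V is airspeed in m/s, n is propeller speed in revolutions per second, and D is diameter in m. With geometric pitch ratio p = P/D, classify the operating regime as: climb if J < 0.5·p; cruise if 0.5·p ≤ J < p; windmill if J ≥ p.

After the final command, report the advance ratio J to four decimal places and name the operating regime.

set_propeller: D = 3.676 m, P = 4.062 m (p = P/D = 1.105005); state ← (V=0, rpm=0)
set_airspeed(77.6): V ← 77.6 m/s
throttle_to(4420): rpm ← 4420
adjust_airspeed(+11.43): V ← 77.6 +11.43 = 89.03 m/s
final state: V = 89.03 m/s, rpm = 4420 → n = rpm/60 = 73.666667 rev/s
J = V / (n·D) = 89.03 / (73.666667 × 3.676) = 0.328768
regime bands: climb J<0.5525 | cruise [0.5525, 1.1050) | windmill J≥1.1050
J = 0.3288 → climb

J = 0.3288, regime = climb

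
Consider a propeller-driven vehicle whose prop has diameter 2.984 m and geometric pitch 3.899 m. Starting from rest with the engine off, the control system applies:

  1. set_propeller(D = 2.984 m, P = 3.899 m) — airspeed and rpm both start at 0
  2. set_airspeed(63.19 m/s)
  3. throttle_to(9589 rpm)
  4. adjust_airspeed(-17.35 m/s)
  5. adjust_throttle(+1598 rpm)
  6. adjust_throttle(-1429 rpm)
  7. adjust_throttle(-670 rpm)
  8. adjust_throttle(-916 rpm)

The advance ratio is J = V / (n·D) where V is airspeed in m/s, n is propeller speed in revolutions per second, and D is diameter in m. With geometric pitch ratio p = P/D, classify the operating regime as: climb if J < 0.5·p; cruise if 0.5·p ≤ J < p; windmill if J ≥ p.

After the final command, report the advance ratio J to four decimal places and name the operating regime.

J = 0.1128, regime = climb

set_propeller: D = 2.984 m, P = 3.899 m (p = P/D = 1.306635); state ← (V=0, rpm=0)
set_airspeed(63.19): V ← 63.19 m/s
throttle_to(9589): rpm ← 9589
adjust_airspeed(-17.35): V ← 63.19 -17.35 = 45.84 m/s
adjust_throttle(+1598): rpm ← 9589 +1598 = 11187
adjust_throttle(-1429): rpm ← 11187 -1429 = 9758
adjust_throttle(-670): rpm ← 9758 -670 = 9088
adjust_throttle(-916): rpm ← 9088 -916 = 8172
final state: V = 45.84 m/s, rpm = 8172 → n = rpm/60 = 136.200000 rev/s
J = V / (n·D) = 45.84 / (136.200000 × 2.984) = 0.112790
regime bands: climb J<0.6533 | cruise [0.6533, 1.3066) | windmill J≥1.3066
J = 0.1128 → climb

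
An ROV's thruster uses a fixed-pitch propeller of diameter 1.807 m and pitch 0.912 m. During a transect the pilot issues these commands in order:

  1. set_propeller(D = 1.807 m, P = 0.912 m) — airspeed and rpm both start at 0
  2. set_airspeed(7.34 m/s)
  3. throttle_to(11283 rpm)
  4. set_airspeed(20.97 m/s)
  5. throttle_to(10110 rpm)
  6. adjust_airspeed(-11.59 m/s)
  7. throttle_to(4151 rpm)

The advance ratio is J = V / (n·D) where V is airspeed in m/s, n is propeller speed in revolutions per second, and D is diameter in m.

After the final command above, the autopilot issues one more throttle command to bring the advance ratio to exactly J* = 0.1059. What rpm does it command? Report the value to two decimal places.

rpm = 2941.03

set_propeller: D = 1.807 m, P = 0.912 m (p = P/D = 0.504704); state ← (V=0, rpm=0)
set_airspeed(7.34): V ← 7.34 m/s
throttle_to(11283): rpm ← 11283
set_airspeed(20.97): V ← 20.97 m/s
throttle_to(10110): rpm ← 10110
adjust_airspeed(-11.59): V ← 20.97 -11.59 = 9.38 m/s
throttle_to(4151): rpm ← 4151
final state: V = 9.38 m/s, rpm = 4151 → n = rpm/60 = 69.183333 rev/s
target J* = 0.1059; solve J* = V/(n·D) for n: n = V/(J*·D) = 9.38/(0.1059 × 1.807) = 49.017226 rev/s
rpm = 60·n = 2941.033532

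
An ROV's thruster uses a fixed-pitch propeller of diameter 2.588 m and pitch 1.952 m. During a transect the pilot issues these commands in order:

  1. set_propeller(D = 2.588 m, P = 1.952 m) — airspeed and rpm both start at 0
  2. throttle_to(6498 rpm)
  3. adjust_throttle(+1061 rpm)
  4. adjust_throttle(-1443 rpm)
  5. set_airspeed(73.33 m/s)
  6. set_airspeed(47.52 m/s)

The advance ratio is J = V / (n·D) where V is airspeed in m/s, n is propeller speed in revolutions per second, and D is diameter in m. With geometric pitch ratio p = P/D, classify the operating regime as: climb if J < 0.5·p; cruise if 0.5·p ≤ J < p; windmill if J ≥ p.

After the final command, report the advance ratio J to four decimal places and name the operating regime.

set_propeller: D = 2.588 m, P = 1.952 m (p = P/D = 0.754250); state ← (V=0, rpm=0)
throttle_to(6498): rpm ← 6498
adjust_throttle(+1061): rpm ← 6498 +1061 = 7559
adjust_throttle(-1443): rpm ← 7559 -1443 = 6116
set_airspeed(73.33): V ← 73.33 m/s
set_airspeed(47.52): V ← 47.52 m/s
final state: V = 47.52 m/s, rpm = 6116 → n = rpm/60 = 101.933333 rev/s
J = V / (n·D) = 47.52 / (101.933333 × 2.588) = 0.180134
regime bands: climb J<0.3771 | cruise [0.3771, 0.7543) | windmill J≥0.7543
J = 0.1801 → climb

J = 0.1801, regime = climb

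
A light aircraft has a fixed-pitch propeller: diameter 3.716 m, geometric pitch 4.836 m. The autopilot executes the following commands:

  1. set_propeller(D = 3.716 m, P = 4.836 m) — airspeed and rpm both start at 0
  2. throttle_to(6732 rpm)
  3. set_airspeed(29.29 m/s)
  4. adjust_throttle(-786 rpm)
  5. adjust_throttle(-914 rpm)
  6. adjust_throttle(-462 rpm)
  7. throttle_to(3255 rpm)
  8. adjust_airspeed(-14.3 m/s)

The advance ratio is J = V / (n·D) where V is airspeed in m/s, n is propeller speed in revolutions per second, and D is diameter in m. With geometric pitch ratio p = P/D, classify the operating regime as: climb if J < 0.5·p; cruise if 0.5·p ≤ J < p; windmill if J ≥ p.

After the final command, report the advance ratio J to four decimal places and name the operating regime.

J = 0.0744, regime = climb

set_propeller: D = 3.716 m, P = 4.836 m (p = P/D = 1.301399); state ← (V=0, rpm=0)
throttle_to(6732): rpm ← 6732
set_airspeed(29.29): V ← 29.29 m/s
adjust_throttle(-786): rpm ← 6732 -786 = 5946
adjust_throttle(-914): rpm ← 5946 -914 = 5032
adjust_throttle(-462): rpm ← 5032 -462 = 4570
throttle_to(3255): rpm ← 3255
adjust_airspeed(-14.3): V ← 29.29 -14.3 = 14.99 m/s
final state: V = 14.99 m/s, rpm = 3255 → n = rpm/60 = 54.250000 rev/s
J = V / (n·D) = 14.99 / (54.250000 × 3.716) = 0.074358
regime bands: climb J<0.6507 | cruise [0.6507, 1.3014) | windmill J≥1.3014
J = 0.0744 → climb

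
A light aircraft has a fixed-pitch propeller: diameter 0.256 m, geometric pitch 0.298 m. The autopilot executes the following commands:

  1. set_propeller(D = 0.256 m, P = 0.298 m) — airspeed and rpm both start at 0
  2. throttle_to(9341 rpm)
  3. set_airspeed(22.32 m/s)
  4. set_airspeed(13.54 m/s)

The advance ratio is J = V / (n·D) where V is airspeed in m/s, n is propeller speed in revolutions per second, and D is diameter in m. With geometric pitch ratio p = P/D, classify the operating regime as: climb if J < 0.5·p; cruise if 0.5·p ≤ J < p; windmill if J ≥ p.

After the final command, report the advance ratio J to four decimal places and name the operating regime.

J = 0.3397, regime = climb

set_propeller: D = 0.256 m, P = 0.298 m (p = P/D = 1.164062); state ← (V=0, rpm=0)
throttle_to(9341): rpm ← 9341
set_airspeed(22.32): V ← 22.32 m/s
set_airspeed(13.54): V ← 13.54 m/s
final state: V = 13.54 m/s, rpm = 9341 → n = rpm/60 = 155.683333 rev/s
J = V / (n·D) = 13.54 / (155.683333 × 0.256) = 0.339732
regime bands: climb J<0.5820 | cruise [0.5820, 1.1641) | windmill J≥1.1641
J = 0.3397 → climb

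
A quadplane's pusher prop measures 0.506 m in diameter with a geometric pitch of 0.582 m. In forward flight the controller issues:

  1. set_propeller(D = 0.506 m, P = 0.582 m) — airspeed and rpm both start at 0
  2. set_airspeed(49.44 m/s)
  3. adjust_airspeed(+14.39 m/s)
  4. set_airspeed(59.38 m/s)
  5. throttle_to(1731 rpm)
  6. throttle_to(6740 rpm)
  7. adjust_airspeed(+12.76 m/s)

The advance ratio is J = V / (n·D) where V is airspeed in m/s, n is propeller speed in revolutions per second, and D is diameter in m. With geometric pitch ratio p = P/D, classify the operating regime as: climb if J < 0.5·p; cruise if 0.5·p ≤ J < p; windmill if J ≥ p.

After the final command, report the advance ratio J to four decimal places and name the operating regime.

set_propeller: D = 0.506 m, P = 0.582 m (p = P/D = 1.150198); state ← (V=0, rpm=0)
set_airspeed(49.44): V ← 49.44 m/s
adjust_airspeed(+14.39): V ← 49.44 +14.39 = 63.83 m/s
set_airspeed(59.38): V ← 59.38 m/s
throttle_to(1731): rpm ← 1731
throttle_to(6740): rpm ← 6740
adjust_airspeed(+12.76): V ← 59.38 +12.76 = 72.14 m/s
final state: V = 72.14 m/s, rpm = 6740 → n = rpm/60 = 112.333333 rev/s
J = V / (n·D) = 72.14 / (112.333333 × 0.506) = 1.269162
regime bands: climb J<0.5751 | cruise [0.5751, 1.1502) | windmill J≥1.1502
J = 1.2692 → windmill

J = 1.2692, regime = windmill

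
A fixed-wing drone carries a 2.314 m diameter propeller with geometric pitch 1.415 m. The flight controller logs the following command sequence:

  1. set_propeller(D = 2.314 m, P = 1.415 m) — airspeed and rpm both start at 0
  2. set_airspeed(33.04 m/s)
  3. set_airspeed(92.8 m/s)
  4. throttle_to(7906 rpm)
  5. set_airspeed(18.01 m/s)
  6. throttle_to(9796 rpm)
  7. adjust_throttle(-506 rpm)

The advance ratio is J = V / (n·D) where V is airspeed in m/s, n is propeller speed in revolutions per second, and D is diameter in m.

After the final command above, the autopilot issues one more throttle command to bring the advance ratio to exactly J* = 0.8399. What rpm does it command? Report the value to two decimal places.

set_propeller: D = 2.314 m, P = 1.415 m (p = P/D = 0.611495); state ← (V=0, rpm=0)
set_airspeed(33.04): V ← 33.04 m/s
set_airspeed(92.8): V ← 92.8 m/s
throttle_to(7906): rpm ← 7906
set_airspeed(18.01): V ← 18.01 m/s
throttle_to(9796): rpm ← 9796
adjust_throttle(-506): rpm ← 9796 -506 = 9290
final state: V = 18.01 m/s, rpm = 9290 → n = rpm/60 = 154.833333 rev/s
target J* = 0.8399; solve J* = V/(n·D) for n: n = V/(J*·D) = 18.01/(0.8399 × 2.314) = 9.266650 rev/s
rpm = 60·n = 555.999022

rpm = 556.00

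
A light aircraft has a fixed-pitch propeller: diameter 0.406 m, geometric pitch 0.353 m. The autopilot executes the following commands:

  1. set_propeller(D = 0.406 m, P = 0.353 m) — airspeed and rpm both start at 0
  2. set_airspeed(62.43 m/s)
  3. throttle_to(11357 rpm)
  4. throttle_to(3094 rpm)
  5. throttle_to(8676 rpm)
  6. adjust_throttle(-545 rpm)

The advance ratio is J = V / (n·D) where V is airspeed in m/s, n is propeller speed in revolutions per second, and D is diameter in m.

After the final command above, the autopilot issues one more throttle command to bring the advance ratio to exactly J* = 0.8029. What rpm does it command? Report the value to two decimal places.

rpm = 11490.98

set_propeller: D = 0.406 m, P = 0.353 m (p = P/D = 0.869458); state ← (V=0, rpm=0)
set_airspeed(62.43): V ← 62.43 m/s
throttle_to(11357): rpm ← 11357
throttle_to(3094): rpm ← 3094
throttle_to(8676): rpm ← 8676
adjust_throttle(-545): rpm ← 8676 -545 = 8131
final state: V = 62.43 m/s, rpm = 8131 → n = rpm/60 = 135.516667 rev/s
target J* = 0.8029; solve J* = V/(n·D) for n: n = V/(J*·D) = 62.43/(0.8029 × 0.406) = 191.516344 rev/s
rpm = 60·n = 11490.980663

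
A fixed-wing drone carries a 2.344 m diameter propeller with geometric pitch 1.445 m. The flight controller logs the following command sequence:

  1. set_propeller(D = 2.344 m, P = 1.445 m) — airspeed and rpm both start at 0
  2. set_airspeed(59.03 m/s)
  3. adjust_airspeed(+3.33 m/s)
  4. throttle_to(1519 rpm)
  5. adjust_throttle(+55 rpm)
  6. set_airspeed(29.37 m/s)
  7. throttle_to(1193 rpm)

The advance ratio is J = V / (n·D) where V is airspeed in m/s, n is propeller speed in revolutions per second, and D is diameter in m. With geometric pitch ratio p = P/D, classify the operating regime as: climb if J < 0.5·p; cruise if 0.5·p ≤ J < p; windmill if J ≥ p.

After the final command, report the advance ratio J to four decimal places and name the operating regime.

set_propeller: D = 2.344 m, P = 1.445 m (p = P/D = 0.616468); state ← (V=0, rpm=0)
set_airspeed(59.03): V ← 59.03 m/s
adjust_airspeed(+3.33): V ← 59.03 +3.33 = 62.36 m/s
throttle_to(1519): rpm ← 1519
adjust_throttle(+55): rpm ← 1519 +55 = 1574
set_airspeed(29.37): V ← 29.37 m/s
throttle_to(1193): rpm ← 1193
final state: V = 29.37 m/s, rpm = 1193 → n = rpm/60 = 19.883333 rev/s
J = V / (n·D) = 29.37 / (19.883333 × 2.344) = 0.630169
regime bands: climb J<0.3082 | cruise [0.3082, 0.6165) | windmill J≥0.6165
J = 0.6302 → windmill

J = 0.6302, regime = windmill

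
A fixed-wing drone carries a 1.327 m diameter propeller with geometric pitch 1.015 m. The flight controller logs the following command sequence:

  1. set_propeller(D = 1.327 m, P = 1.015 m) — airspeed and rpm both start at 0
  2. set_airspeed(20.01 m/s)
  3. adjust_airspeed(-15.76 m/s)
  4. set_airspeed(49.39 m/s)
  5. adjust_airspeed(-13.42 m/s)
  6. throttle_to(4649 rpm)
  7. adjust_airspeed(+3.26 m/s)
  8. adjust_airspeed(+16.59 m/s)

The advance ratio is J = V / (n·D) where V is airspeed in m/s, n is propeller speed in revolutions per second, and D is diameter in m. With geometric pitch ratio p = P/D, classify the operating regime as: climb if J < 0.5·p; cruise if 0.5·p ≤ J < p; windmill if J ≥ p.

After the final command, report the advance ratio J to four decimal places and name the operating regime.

J = 0.5429, regime = cruise

set_propeller: D = 1.327 m, P = 1.015 m (p = P/D = 0.764883); state ← (V=0, rpm=0)
set_airspeed(20.01): V ← 20.01 m/s
adjust_airspeed(-15.76): V ← 20.01 -15.76 = 4.25 m/s
set_airspeed(49.39): V ← 49.39 m/s
adjust_airspeed(-13.42): V ← 49.39 -13.42 = 35.97 m/s
throttle_to(4649): rpm ← 4649
adjust_airspeed(+3.26): V ← 35.97 +3.26 = 39.23 m/s
adjust_airspeed(+16.59): V ← 39.23 +16.59 = 55.82 m/s
final state: V = 55.82 m/s, rpm = 4649 → n = rpm/60 = 77.483333 rev/s
J = V / (n·D) = 55.82 / (77.483333 × 1.327) = 0.542888
regime bands: climb J<0.3824 | cruise [0.3824, 0.7649) | windmill J≥0.7649
J = 0.5429 → cruise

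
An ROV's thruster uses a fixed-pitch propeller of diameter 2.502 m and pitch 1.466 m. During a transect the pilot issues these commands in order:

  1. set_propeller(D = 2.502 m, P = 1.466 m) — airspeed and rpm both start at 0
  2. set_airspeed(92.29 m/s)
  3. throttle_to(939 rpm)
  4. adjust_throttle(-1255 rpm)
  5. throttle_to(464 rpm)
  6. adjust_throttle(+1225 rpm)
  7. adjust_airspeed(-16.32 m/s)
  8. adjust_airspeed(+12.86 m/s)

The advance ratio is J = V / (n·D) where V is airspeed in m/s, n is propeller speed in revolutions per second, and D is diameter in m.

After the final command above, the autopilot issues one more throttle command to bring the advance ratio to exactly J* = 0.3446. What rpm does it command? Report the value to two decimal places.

set_propeller: D = 2.502 m, P = 1.466 m (p = P/D = 0.585931); state ← (V=0, rpm=0)
set_airspeed(92.29): V ← 92.29 m/s
throttle_to(939): rpm ← 939
adjust_throttle(-1255): rpm ← 939 -1255 = -316
throttle_to(464): rpm ← 464
adjust_throttle(+1225): rpm ← 464 +1225 = 1689
adjust_airspeed(-16.32): V ← 92.29 -16.32 = 75.97 m/s
adjust_airspeed(+12.86): V ← 75.97 +12.86 = 88.83 m/s
final state: V = 88.83 m/s, rpm = 1689 → n = rpm/60 = 28.150000 rev/s
target J* = 0.3446; solve J* = V/(n·D) for n: n = V/(J*·D) = 88.83/(0.3446 × 2.502) = 103.028430 rev/s
rpm = 60·n = 6181.705825

rpm = 6181.71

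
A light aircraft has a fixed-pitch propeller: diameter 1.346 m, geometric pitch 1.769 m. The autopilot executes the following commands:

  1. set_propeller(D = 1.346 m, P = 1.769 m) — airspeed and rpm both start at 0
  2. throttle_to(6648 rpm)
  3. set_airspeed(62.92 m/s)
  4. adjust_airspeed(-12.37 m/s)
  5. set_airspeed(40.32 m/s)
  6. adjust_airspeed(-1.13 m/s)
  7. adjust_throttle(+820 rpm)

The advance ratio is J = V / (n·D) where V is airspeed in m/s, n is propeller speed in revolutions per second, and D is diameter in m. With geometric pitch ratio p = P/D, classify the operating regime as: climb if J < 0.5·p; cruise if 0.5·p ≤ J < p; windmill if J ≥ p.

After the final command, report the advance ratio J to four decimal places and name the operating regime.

set_propeller: D = 1.346 m, P = 1.769 m (p = P/D = 1.314264); state ← (V=0, rpm=0)
throttle_to(6648): rpm ← 6648
set_airspeed(62.92): V ← 62.92 m/s
adjust_airspeed(-12.37): V ← 62.92 -12.37 = 50.55 m/s
set_airspeed(40.32): V ← 40.32 m/s
adjust_airspeed(-1.13): V ← 40.32 -1.13 = 39.19 m/s
adjust_throttle(+820): rpm ← 6648 +820 = 7468
final state: V = 39.19 m/s, rpm = 7468 → n = rpm/60 = 124.466667 rev/s
J = V / (n·D) = 39.19 / (124.466667 × 1.346) = 0.233925
regime bands: climb J<0.6571 | cruise [0.6571, 1.3143) | windmill J≥1.3143
J = 0.2339 → climb

J = 0.2339, regime = climb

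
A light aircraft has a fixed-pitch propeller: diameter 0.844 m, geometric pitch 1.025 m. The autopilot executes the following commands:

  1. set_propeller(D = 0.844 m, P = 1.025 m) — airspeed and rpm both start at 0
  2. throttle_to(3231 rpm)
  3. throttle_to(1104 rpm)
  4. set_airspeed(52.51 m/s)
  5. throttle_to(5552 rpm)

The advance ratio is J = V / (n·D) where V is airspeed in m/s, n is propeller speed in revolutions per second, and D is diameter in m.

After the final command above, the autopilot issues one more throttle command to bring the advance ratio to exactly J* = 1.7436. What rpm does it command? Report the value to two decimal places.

set_propeller: D = 0.844 m, P = 1.025 m (p = P/D = 1.214455); state ← (V=0, rpm=0)
throttle_to(3231): rpm ← 3231
throttle_to(1104): rpm ← 1104
set_airspeed(52.51): V ← 52.51 m/s
throttle_to(5552): rpm ← 5552
final state: V = 52.51 m/s, rpm = 5552 → n = rpm/60 = 92.533333 rev/s
target J* = 1.7436; solve J* = V/(n·D) for n: n = V/(J*·D) = 52.51/(1.7436 × 0.844) = 35.682289 rev/s
rpm = 60·n = 2140.937364

rpm = 2140.94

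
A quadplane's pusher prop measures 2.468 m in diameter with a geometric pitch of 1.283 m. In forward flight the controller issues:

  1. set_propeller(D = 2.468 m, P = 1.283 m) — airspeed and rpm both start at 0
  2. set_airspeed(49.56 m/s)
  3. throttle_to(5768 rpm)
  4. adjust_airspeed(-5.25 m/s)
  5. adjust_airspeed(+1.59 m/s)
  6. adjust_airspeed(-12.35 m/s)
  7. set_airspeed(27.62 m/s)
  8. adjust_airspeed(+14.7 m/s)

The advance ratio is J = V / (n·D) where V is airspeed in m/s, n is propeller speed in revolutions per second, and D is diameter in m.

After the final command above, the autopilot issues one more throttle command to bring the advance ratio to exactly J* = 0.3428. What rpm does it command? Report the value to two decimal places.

set_propeller: D = 2.468 m, P = 1.283 m (p = P/D = 0.519854); state ← (V=0, rpm=0)
set_airspeed(49.56): V ← 49.56 m/s
throttle_to(5768): rpm ← 5768
adjust_airspeed(-5.25): V ← 49.56 -5.25 = 44.31 m/s
adjust_airspeed(+1.59): V ← 44.31 +1.59 = 45.9 m/s
adjust_airspeed(-12.35): V ← 45.9 -12.35 = 33.55 m/s
set_airspeed(27.62): V ← 27.62 m/s
adjust_airspeed(+14.7): V ← 27.62 +14.7 = 42.32 m/s
final state: V = 42.32 m/s, rpm = 5768 → n = rpm/60 = 96.133333 rev/s
target J* = 0.3428; solve J* = V/(n·D) for n: n = V/(J*·D) = 42.32/(0.3428 × 2.468) = 50.021843 rev/s
rpm = 60·n = 3001.310591

rpm = 3001.31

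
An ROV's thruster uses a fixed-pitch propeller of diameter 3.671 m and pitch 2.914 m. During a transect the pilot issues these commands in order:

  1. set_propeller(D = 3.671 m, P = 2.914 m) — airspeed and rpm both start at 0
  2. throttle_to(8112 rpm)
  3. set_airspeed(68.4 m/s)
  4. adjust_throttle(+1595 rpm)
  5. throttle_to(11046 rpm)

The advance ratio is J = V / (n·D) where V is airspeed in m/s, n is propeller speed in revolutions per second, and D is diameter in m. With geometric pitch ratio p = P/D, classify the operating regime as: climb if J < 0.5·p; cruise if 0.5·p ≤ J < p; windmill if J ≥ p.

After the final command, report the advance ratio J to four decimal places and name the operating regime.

set_propeller: D = 3.671 m, P = 2.914 m (p = P/D = 0.793789); state ← (V=0, rpm=0)
throttle_to(8112): rpm ← 8112
set_airspeed(68.4): V ← 68.4 m/s
adjust_throttle(+1595): rpm ← 8112 +1595 = 9707
throttle_to(11046): rpm ← 11046
final state: V = 68.4 m/s, rpm = 11046 → n = rpm/60 = 184.100000 rev/s
J = V / (n·D) = 68.4 / (184.100000 × 3.671) = 0.101209
regime bands: climb J<0.3969 | cruise [0.3969, 0.7938) | windmill J≥0.7938
J = 0.1012 → climb

J = 0.1012, regime = climb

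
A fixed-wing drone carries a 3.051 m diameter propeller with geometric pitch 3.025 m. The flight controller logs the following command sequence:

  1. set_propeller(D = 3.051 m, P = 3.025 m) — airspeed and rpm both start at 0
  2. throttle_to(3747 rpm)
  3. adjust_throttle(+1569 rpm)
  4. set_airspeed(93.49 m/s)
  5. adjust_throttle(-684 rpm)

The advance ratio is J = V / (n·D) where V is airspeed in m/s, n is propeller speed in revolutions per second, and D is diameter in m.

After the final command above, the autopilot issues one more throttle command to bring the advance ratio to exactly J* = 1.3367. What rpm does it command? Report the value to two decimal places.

rpm = 1375.44

set_propeller: D = 3.051 m, P = 3.025 m (p = P/D = 0.991478); state ← (V=0, rpm=0)
throttle_to(3747): rpm ← 3747
adjust_throttle(+1569): rpm ← 3747 +1569 = 5316
set_airspeed(93.49): V ← 93.49 m/s
adjust_throttle(-684): rpm ← 5316 -684 = 4632
final state: V = 93.49 m/s, rpm = 4632 → n = rpm/60 = 77.200000 rev/s
target J* = 1.3367; solve J* = V/(n·D) for n: n = V/(J*·D) = 93.49/(1.3367 × 3.051) = 22.923926 rev/s
rpm = 60·n = 1375.435580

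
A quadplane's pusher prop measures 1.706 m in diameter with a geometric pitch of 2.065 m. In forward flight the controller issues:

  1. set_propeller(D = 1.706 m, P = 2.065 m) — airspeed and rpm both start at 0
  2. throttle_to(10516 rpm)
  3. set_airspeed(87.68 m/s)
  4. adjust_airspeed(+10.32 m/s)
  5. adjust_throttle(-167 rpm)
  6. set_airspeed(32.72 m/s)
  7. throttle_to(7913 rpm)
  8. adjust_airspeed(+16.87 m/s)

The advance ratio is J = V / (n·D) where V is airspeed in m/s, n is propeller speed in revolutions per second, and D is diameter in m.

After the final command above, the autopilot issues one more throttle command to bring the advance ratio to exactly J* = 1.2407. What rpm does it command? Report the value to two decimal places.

rpm = 1405.72

set_propeller: D = 1.706 m, P = 2.065 m (p = P/D = 1.210434); state ← (V=0, rpm=0)
throttle_to(10516): rpm ← 10516
set_airspeed(87.68): V ← 87.68 m/s
adjust_airspeed(+10.32): V ← 87.68 +10.32 = 98 m/s
adjust_throttle(-167): rpm ← 10516 -167 = 10349
set_airspeed(32.72): V ← 32.72 m/s
throttle_to(7913): rpm ← 7913
adjust_airspeed(+16.87): V ← 32.72 +16.87 = 49.59 m/s
final state: V = 49.59 m/s, rpm = 7913 → n = rpm/60 = 131.883333 rev/s
target J* = 1.2407; solve J* = V/(n·D) for n: n = V/(J*·D) = 49.59/(1.2407 × 1.706) = 23.428706 rev/s
rpm = 60·n = 1405.722349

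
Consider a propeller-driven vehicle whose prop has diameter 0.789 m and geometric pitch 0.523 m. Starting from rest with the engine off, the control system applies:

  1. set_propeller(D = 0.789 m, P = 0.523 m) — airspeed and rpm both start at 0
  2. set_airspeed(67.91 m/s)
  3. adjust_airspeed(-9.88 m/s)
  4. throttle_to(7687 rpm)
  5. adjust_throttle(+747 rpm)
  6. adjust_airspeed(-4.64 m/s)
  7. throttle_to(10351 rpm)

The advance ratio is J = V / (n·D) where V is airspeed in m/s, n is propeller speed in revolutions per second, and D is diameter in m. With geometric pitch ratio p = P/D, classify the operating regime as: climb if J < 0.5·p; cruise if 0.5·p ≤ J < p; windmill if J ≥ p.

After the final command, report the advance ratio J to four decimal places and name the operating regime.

J = 0.3922, regime = cruise

set_propeller: D = 0.789 m, P = 0.523 m (p = P/D = 0.662864); state ← (V=0, rpm=0)
set_airspeed(67.91): V ← 67.91 m/s
adjust_airspeed(-9.88): V ← 67.91 -9.88 = 58.03 m/s
throttle_to(7687): rpm ← 7687
adjust_throttle(+747): rpm ← 7687 +747 = 8434
adjust_airspeed(-4.64): V ← 58.03 -4.64 = 53.39 m/s
throttle_to(10351): rpm ← 10351
final state: V = 53.39 m/s, rpm = 10351 → n = rpm/60 = 172.516667 rev/s
J = V / (n·D) = 53.39 / (172.516667 × 0.789) = 0.392240
regime bands: climb J<0.3314 | cruise [0.3314, 0.6629) | windmill J≥0.6629
J = 0.3922 → cruise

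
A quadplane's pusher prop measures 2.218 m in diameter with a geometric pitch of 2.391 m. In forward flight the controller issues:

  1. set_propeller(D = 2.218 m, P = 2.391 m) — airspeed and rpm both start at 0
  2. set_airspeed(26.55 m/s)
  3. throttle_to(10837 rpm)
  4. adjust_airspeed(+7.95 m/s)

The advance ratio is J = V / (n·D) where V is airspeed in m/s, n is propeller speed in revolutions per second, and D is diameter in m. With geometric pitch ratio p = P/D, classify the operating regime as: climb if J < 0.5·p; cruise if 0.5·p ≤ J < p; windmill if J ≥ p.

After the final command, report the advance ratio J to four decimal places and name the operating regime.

J = 0.0861, regime = climb

set_propeller: D = 2.218 m, P = 2.391 m (p = P/D = 1.077998); state ← (V=0, rpm=0)
set_airspeed(26.55): V ← 26.55 m/s
throttle_to(10837): rpm ← 10837
adjust_airspeed(+7.95): V ← 26.55 +7.95 = 34.5 m/s
final state: V = 34.5 m/s, rpm = 10837 → n = rpm/60 = 180.616667 rev/s
J = V / (n·D) = 34.5 / (180.616667 × 2.218) = 0.086119
regime bands: climb J<0.5390 | cruise [0.5390, 1.0780) | windmill J≥1.0780
J = 0.0861 → climb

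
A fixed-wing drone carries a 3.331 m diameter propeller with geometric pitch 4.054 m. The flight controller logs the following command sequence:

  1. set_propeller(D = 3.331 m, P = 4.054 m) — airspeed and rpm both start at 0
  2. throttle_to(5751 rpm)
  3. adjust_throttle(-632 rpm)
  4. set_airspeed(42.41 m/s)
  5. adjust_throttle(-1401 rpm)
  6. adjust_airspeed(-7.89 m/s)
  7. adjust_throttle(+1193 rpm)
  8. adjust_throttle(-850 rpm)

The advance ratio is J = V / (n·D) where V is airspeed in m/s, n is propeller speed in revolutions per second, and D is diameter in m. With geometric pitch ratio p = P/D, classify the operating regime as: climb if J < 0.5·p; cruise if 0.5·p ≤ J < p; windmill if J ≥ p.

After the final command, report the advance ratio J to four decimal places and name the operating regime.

J = 0.1531, regime = climb

set_propeller: D = 3.331 m, P = 4.054 m (p = P/D = 1.217052); state ← (V=0, rpm=0)
throttle_to(5751): rpm ← 5751
adjust_throttle(-632): rpm ← 5751 -632 = 5119
set_airspeed(42.41): V ← 42.41 m/s
adjust_throttle(-1401): rpm ← 5119 -1401 = 3718
adjust_airspeed(-7.89): V ← 42.41 -7.89 = 34.52 m/s
adjust_throttle(+1193): rpm ← 3718 +1193 = 4911
adjust_throttle(-850): rpm ← 4911 -850 = 4061
final state: V = 34.52 m/s, rpm = 4061 → n = rpm/60 = 67.683333 rev/s
J = V / (n·D) = 34.52 / (67.683333 × 3.331) = 0.153114
regime bands: climb J<0.6085 | cruise [0.6085, 1.2171) | windmill J≥1.2171
J = 0.1531 → climb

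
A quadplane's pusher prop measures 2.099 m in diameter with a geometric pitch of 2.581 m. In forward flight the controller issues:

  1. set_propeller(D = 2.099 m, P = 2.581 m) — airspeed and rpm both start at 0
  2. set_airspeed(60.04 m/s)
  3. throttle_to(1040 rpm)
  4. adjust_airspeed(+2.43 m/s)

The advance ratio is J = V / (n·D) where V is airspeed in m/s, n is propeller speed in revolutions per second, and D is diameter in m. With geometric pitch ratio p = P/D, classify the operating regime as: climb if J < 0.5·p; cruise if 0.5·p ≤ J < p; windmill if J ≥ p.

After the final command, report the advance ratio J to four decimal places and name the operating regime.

J = 1.7170, regime = windmill

set_propeller: D = 2.099 m, P = 2.581 m (p = P/D = 1.229633); state ← (V=0, rpm=0)
set_airspeed(60.04): V ← 60.04 m/s
throttle_to(1040): rpm ← 1040
adjust_airspeed(+2.43): V ← 60.04 +2.43 = 62.47 m/s
final state: V = 62.47 m/s, rpm = 1040 → n = rpm/60 = 17.333333 rev/s
J = V / (n·D) = 62.47 / (17.333333 × 2.099) = 1.717026
regime bands: climb J<0.6148 | cruise [0.6148, 1.2296) | windmill J≥1.2296
J = 1.7170 → windmill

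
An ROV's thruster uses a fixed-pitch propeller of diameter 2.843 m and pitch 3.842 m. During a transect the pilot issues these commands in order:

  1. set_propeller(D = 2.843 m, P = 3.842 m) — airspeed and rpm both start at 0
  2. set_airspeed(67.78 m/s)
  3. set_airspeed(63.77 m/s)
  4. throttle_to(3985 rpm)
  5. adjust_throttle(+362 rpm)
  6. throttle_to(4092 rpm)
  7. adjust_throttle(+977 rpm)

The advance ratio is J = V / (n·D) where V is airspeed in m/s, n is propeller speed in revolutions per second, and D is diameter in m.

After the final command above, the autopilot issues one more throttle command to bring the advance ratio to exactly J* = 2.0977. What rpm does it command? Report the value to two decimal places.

set_propeller: D = 2.843 m, P = 3.842 m (p = P/D = 1.351389); state ← (V=0, rpm=0)
set_airspeed(67.78): V ← 67.78 m/s
set_airspeed(63.77): V ← 63.77 m/s
throttle_to(3985): rpm ← 3985
adjust_throttle(+362): rpm ← 3985 +362 = 4347
throttle_to(4092): rpm ← 4092
adjust_throttle(+977): rpm ← 4092 +977 = 5069
final state: V = 63.77 m/s, rpm = 5069 → n = rpm/60 = 84.483333 rev/s
target J* = 2.0977; solve J* = V/(n·D) for n: n = V/(J*·D) = 63.77/(2.0977 × 2.843) = 10.692917 rev/s
rpm = 60·n = 641.574995

rpm = 641.57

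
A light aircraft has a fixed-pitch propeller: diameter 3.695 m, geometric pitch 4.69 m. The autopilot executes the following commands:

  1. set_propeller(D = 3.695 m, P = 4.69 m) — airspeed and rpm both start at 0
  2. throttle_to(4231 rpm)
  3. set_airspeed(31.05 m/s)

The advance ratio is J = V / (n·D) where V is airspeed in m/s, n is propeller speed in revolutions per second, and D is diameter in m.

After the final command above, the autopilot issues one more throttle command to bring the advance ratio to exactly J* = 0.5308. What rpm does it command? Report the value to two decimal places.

set_propeller: D = 3.695 m, P = 4.69 m (p = P/D = 1.269283); state ← (V=0, rpm=0)
throttle_to(4231): rpm ← 4231
set_airspeed(31.05): V ← 31.05 m/s
final state: V = 31.05 m/s, rpm = 4231 → n = rpm/60 = 70.516667 rev/s
target J* = 0.5308; solve J* = V/(n·D) for n: n = V/(J*·D) = 31.05/(0.5308 × 3.695) = 15.831288 rev/s
rpm = 60·n = 949.877276

rpm = 949.88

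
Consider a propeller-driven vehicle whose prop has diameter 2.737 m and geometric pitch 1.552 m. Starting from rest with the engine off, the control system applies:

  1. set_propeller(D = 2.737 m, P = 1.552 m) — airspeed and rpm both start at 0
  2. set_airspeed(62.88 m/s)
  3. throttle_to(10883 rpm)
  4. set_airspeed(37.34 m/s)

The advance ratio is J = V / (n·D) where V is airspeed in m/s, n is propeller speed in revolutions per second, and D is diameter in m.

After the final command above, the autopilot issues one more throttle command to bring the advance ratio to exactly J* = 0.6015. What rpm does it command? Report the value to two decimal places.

set_propeller: D = 2.737 m, P = 1.552 m (p = P/D = 0.567044); state ← (V=0, rpm=0)
set_airspeed(62.88): V ← 62.88 m/s
throttle_to(10883): rpm ← 10883
set_airspeed(37.34): V ← 37.34 m/s
final state: V = 37.34 m/s, rpm = 10883 → n = rpm/60 = 181.383333 rev/s
target J* = 0.6015; solve J* = V/(n·D) for n: n = V/(J*·D) = 37.34/(0.6015 × 2.737) = 22.681088 rev/s
rpm = 60·n = 1360.865283

rpm = 1360.87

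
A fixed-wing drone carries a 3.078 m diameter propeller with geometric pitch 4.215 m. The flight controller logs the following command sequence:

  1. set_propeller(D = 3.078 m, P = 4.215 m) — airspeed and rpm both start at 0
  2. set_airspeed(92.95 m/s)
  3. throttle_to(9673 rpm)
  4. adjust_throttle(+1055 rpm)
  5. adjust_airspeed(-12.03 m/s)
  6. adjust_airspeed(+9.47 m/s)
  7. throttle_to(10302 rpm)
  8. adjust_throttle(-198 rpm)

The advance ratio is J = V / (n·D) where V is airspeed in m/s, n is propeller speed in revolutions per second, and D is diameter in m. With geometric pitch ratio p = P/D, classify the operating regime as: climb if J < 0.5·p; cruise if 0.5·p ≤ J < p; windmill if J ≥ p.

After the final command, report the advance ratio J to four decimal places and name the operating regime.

J = 0.1744, regime = climb

set_propeller: D = 3.078 m, P = 4.215 m (p = P/D = 1.369396); state ← (V=0, rpm=0)
set_airspeed(92.95): V ← 92.95 m/s
throttle_to(9673): rpm ← 9673
adjust_throttle(+1055): rpm ← 9673 +1055 = 10728
adjust_airspeed(-12.03): V ← 92.95 -12.03 = 80.92 m/s
adjust_airspeed(+9.47): V ← 80.92 +9.47 = 90.39 m/s
throttle_to(10302): rpm ← 10302
adjust_throttle(-198): rpm ← 10302 -198 = 10104
final state: V = 90.39 m/s, rpm = 10104 → n = rpm/60 = 168.400000 rev/s
J = V / (n·D) = 90.39 / (168.400000 × 3.078) = 0.174385
regime bands: climb J<0.6847 | cruise [0.6847, 1.3694) | windmill J≥1.3694
J = 0.1744 → climb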